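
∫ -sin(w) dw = cos(w) + C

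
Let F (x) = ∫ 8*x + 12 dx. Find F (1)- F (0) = 16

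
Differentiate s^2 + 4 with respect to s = 2*s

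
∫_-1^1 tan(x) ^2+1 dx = 2*tan(1)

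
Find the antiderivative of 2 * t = t^2 + C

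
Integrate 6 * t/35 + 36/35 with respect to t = 3*t^2/35 + 36*t/35 + C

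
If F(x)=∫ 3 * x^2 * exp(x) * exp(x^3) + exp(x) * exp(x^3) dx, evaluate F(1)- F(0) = -1 + exp(2)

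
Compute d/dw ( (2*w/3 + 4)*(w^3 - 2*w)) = 8*w^3/3 + 12*w^2 - 8*w/3 - 8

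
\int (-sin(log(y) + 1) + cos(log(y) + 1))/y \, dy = sqrt(2)*sin(log(y) + pi/4 + 1) + C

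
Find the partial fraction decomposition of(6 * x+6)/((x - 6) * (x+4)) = 9/(5*(x + 4)) + 21/(5*(x - 6))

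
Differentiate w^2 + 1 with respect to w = 2*w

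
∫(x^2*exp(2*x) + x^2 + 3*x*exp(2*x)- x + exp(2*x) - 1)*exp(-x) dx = 2*x*(x + 1)*sinh(x) + C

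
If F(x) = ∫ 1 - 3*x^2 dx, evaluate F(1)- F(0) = 0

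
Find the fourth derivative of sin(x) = sin(x)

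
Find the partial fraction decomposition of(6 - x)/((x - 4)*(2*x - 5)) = -7/(3*(2*x - 5)) + 2/(3*(x - 4))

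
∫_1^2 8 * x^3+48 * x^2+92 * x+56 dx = 336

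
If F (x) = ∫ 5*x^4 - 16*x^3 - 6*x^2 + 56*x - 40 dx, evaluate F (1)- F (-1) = -82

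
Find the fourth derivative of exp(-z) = exp(-z)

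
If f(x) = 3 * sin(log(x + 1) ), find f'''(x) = 3*(3*sin(log(x + 1)) + cos(log(x + 1)))/(x^3 + 3*x^2 + 3*x + 1)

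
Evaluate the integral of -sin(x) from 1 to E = cos(E) - cos(1)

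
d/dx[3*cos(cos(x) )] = 3*sin(x)*sin(cos(x))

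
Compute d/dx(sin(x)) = cos(x)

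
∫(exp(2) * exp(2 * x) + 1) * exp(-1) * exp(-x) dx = 2*sinh(x + 1) + C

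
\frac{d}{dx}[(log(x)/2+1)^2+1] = (log(x) + 2)/(2*x)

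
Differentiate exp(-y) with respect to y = -exp(-y)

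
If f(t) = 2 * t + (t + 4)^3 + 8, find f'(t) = 3*t^2 + 24*t + 50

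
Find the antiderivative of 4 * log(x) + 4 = 4*x*log(x) + C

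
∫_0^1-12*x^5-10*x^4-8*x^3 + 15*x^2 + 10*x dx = 4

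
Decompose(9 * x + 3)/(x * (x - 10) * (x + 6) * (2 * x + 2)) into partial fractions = 17/(320*(x + 6)) - 3/(55*(x + 1)) + 93/(3520*(x - 10)) - 1/(40*x)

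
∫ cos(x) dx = sin(x) + C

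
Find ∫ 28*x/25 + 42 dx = 14*x^2/25 + 42*x + C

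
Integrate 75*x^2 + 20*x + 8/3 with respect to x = 25*x^3 + 10*x^2 + 8*x/3 + C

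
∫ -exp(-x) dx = exp(-x) + C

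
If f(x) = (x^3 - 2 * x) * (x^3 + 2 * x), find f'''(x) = 120*x^3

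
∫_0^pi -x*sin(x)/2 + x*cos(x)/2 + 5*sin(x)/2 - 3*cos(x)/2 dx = 4 - pi/2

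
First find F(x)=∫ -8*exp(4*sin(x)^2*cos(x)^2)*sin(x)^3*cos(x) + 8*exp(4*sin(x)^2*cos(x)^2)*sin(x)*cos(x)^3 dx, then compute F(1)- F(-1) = 0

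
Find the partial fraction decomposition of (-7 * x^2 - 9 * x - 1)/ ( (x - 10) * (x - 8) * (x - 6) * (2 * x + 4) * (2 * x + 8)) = -11/(1920*(x + 4)) + 11/(7680*(x + 2)) - 307/(2560*(x - 6)) + 521/(1920*(x - 8)) - 113/(768*(x - 10))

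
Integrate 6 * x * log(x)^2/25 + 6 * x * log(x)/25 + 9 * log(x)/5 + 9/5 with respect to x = -3*x*log(x)/5 + 3*(x*log(x) + 10)^2/25 + C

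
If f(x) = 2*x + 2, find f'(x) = 2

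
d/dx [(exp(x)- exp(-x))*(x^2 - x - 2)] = (x^2*exp(2*x) + x^2 + x*exp(2*x) - 3*x - 3*exp(2*x) - 1)*exp(-x)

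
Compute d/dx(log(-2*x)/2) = 1/(2*x)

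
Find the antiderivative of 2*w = w^2 + C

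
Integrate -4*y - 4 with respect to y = -2*y^2 - 4*y + C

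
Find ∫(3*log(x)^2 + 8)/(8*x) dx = log(x)^3/8 + log(x) + C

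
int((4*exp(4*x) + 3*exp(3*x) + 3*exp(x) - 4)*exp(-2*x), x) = 8*sinh(x)^2 + 6*sinh(x) + C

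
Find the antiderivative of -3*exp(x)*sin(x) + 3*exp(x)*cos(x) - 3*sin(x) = (3*exp(x) + 3)*cos(x) + C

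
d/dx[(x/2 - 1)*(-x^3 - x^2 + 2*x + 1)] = -2*x^3 + 3*x^2/2 + 4*x - 3/2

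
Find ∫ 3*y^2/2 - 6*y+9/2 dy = y^3/2 - 3*y^2 + 9*y/2 + C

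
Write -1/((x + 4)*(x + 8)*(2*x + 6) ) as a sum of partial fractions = -1/(40*(x + 8)) + 1/(8*(x + 4)) - 1/(10*(x + 3))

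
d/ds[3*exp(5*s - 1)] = 15*exp(5*s - 1)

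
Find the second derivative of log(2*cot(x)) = (cot(x)^4 - 1)*tan(x)^2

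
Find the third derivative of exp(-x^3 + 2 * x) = -27*x^6*exp(-x^3 + 2*x) + 54*x^4*exp(-x^3 + 2*x) + 54*x^3*exp(-x^3 + 2*x) - 36*x^2*exp(-x^3 + 2*x) - 36*x*exp(-x^3 + 2*x) + 2*exp(-x^3 + 2*x)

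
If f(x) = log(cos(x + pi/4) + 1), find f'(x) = -sin(x + pi/4)/(cos(x + pi/4) + 1)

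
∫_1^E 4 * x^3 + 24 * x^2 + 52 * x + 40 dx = -100 + (1 + (2 + E)^2)^2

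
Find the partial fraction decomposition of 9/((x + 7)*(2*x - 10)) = -3/(8*(x + 7)) + 3/(8*(x - 5))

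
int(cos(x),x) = sin(x) + C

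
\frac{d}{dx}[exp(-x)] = -exp(-x)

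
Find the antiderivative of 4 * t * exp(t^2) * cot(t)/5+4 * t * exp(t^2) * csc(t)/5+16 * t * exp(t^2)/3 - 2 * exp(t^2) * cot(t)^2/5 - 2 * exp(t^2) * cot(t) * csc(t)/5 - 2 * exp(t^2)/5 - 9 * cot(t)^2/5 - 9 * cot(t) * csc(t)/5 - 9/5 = (2*exp(t^2) + 9)*(3*cot(t) + 3*csc(t) + 20)/15 + C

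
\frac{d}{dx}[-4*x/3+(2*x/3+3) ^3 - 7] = 8*x^2/9 + 8*x + 50/3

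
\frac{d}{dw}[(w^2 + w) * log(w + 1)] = 2*w*log(w + 1) + w + log(w + 1)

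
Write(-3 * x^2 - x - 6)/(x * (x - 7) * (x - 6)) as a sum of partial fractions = 20/(x - 6) - 160/(7*(x - 7)) - 1/(7*x)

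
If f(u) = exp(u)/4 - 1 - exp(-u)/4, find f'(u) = (exp(2*u) + 1)*exp(-u)/4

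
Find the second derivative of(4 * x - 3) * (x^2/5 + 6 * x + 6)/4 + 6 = 6*x/5 + 117/10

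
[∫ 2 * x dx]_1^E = -1 + exp(2)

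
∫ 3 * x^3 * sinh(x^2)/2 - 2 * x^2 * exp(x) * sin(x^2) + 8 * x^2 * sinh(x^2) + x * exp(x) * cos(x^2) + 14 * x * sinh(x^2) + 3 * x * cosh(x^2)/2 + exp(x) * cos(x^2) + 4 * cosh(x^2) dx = x*exp(x)*cos(x^2) + (3*x^2/4 + 4*x + 7)*cosh(x^2) + C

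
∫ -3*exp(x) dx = -3*exp(x) + C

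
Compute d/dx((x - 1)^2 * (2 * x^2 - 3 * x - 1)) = 8*x^3 - 21*x^2 + 14*x - 1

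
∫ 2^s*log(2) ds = 2^s + C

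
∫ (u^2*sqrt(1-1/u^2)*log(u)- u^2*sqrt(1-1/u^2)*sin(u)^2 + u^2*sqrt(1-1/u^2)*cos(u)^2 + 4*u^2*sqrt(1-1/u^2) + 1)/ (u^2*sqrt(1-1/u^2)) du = u*log(u) + 3*u + sin(2*u)/2 + asec(u) + C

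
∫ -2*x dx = -x^2 + C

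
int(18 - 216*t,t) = -108*t^2 + 18*t + C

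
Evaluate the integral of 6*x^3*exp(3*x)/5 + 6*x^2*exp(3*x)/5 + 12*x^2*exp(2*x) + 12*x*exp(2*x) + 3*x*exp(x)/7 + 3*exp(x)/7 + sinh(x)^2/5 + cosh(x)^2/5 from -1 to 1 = -6*exp(-2) + 2*exp(-3)/5 + 3*exp(-1)/7 + sinh(2)/5 + 3*E/7 + 2*exp(3)/5 + 6*exp(2)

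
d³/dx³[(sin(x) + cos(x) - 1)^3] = -27*sqrt(2)*sin(3*x + pi/4)/2 + 24*cos(2*x) - 9*sqrt(2)*cos(x + pi/4)/2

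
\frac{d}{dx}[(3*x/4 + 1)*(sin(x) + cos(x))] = 3*sqrt(2)*x*cos(x + pi/4)/4 - sin(x)/4 + 7*cos(x)/4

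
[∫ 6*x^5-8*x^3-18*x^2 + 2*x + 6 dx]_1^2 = 0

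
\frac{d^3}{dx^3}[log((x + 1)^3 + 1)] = (6*x^6 + 36*x^5 + 90*x^4 + 78*x^3 - 36*x^2 - 90*x - 30)/(x^9 + 9*x^8 + 36*x^7 + 87*x^6 + 144*x^5 + 171*x^4 + 147*x^3 + 90*x^2 + 36*x + 8)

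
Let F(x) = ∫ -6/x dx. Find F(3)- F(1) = -6*log(3)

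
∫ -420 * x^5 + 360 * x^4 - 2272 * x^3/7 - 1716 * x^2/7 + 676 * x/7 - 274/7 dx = -70*x^6 + 72*x^5 - 568*x^4/7 - 572*x^3/7 + 338*x^2/7 - 274*x/7 + C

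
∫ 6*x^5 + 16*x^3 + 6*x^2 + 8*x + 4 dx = x^6 + 4*x^4 + 2*x^3 + 4*x^2 + 4*x + C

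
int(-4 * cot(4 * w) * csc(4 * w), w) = csc(4*w) + C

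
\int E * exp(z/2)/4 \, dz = exp(z/2 + 1)/2 + C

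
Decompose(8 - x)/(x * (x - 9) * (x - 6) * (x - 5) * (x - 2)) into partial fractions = -1/(28*(x - 2)) + 1/(20*(x - 5)) - 1/(36*(x - 6)) - 1/(756*(x - 9)) + 2/(135*x)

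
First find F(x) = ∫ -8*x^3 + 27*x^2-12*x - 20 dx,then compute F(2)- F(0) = -24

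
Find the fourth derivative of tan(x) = 24*tan(x)^5 + 40*tan(x)^3 + 16*tan(x)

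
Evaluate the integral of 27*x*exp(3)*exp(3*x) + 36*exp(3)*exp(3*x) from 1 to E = -18*exp(6) + 3*(3 + 3*E)*exp(3 + 3*E)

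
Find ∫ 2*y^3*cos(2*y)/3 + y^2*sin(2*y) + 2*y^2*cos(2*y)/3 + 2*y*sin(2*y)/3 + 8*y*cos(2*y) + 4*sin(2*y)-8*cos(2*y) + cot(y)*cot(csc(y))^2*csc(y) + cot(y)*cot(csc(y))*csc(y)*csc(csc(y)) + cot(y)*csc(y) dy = (y^3/3 + y^2/3 + 4*y - 4)*sin(2*y) + cot(csc(y)) + csc(csc(y)) + C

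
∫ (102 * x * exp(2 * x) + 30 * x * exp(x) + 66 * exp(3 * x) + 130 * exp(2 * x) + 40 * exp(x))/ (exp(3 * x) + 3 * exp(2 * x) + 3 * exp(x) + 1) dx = (3*x + 1)*(11*exp(x) + 5)/(cosh(x) + 1) + C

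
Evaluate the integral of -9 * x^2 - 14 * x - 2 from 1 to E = (-1 + (1 + E)^2)*(-3*E - 1) + 12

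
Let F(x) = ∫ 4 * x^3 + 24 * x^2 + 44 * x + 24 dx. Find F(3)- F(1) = 512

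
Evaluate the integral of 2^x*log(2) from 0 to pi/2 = -1 + 2^(pi/2)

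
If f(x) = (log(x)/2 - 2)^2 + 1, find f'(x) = (log(x) - 4)/(2*x)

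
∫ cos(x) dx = sin(x) + C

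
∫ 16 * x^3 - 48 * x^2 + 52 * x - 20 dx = 4*x^4 - 16*x^3 + 26*x^2 - 20*x + C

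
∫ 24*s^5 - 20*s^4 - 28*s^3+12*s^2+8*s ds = 4*s^6 - 4*s^5 - 7*s^4 + 4*s^3 + 4*s^2 + C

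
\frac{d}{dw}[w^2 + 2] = 2*w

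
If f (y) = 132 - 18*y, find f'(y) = -18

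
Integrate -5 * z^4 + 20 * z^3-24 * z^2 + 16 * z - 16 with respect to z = -z^5 + 5*z^4 - 8*z^3 + 8*z^2 - 16*z + C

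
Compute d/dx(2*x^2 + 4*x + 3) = 4*x + 4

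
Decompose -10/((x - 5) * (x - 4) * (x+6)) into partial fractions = -1/(11*(x + 6)) + 1/(x - 4) - 10/(11*(x - 5))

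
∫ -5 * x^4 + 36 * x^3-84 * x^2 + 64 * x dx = -x^5 + 9*x^4 - 28*x^3 + 32*x^2 + C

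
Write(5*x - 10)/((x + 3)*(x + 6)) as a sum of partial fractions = 40/(3*(x + 6)) - 25/(3*(x + 3))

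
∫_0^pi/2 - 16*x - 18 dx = (5 + 2*pi)*(-pi - 2) + 10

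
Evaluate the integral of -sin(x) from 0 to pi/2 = -1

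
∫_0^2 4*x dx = 8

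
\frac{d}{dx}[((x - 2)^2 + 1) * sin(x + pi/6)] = x^2*cos(x + pi/6) + 2*x*sin(x + pi/6) - 4*x*cos(x + pi/6) - 4*sin(x + pi/6) + 5*cos(x + pi/6)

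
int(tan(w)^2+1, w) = tan(w) + C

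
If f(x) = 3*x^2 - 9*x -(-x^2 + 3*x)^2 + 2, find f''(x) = -12*x^2 + 36*x - 12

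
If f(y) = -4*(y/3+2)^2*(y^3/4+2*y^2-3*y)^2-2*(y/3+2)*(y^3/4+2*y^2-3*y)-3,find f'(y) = -2*y^7/9 - 49*y^6/9 - 134*y^5/3 - 120*y^4 + 238*y^3/3 + 425*y^2 - 300*y + 12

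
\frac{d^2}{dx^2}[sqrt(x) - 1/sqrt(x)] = (-x - 3)/(4*x^(5/2))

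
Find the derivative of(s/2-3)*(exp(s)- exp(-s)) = (s*exp(2*s) + s - 5*exp(2*s) - 7)*exp(-s)/2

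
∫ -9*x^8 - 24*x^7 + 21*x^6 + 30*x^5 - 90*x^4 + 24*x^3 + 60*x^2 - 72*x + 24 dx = -x^9 - 3*x^8 + 3*x^7 + 5*x^6 - 18*x^5 + 6*x^4 + 20*x^3 - 36*x^2 + 24*x + C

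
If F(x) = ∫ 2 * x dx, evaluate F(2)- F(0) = 4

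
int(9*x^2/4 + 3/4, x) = 3*x^3/4 + 3*x/4 + C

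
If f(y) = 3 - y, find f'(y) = -1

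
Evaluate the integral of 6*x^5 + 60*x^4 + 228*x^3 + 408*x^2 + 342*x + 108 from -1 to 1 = 512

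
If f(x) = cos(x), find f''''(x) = cos(x)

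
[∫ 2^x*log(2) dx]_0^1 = 1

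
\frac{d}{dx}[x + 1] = 1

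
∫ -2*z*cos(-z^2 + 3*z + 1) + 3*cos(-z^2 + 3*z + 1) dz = sin(-z^2 + 3*z + 1) + C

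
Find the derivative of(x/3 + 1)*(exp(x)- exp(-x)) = (x*exp(2*x) + x + 4*exp(2*x) + 2)*exp(-x)/3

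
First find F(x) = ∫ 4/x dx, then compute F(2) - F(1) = 4*log(2)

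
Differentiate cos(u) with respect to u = -sin(u)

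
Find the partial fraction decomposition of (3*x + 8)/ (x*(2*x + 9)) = 11/(9*(2*x + 9)) + 8/(9*x)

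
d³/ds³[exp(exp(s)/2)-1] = exp(s + exp(s)/2)/2 + 3*exp(2*s + exp(s)/2)/4 + exp(3*s + exp(s)/2)/8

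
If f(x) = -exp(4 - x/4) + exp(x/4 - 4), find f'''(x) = (exp(x/2 - 8) + 1)*exp(4 - x/4)/64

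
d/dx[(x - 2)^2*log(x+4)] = (2*x^2*log(x + 4) + x^2 + 4*x*log(x + 4) - 4*x - 16*log(x + 4) + 4)/(x + 4)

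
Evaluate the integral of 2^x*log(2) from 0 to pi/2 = -1 + 2^(pi/2)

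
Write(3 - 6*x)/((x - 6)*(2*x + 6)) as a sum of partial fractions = -7/(6*(x + 3)) - 11/(6*(x - 6))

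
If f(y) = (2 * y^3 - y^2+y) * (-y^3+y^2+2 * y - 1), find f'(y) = -12*y^5 + 15*y^4 + 8*y^3 - 9*y^2 + 6*y - 1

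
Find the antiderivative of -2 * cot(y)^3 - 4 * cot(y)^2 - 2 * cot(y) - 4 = (cot(y) + 2)^2 + C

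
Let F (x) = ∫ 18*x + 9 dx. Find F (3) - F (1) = 90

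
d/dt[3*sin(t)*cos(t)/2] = 3*cos(2*t)/2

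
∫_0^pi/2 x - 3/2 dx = -1 + (-1 + pi/4)*(-1 + pi/2)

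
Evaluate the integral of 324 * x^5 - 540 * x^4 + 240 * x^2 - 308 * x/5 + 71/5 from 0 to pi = -2*(-4*pi + 6*pi^2)^2 + 6*pi^2/5 + 71*pi/5 + (-4*pi + 6*pi^2)^3/4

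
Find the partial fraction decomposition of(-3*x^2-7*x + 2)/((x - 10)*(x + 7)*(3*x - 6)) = -32/(153*(x + 7)) + 1/(9*(x - 2)) - 46/(51*(x - 10))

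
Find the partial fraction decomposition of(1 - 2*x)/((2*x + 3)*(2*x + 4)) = 4/(2*x + 3) - 5/(2*(x + 2))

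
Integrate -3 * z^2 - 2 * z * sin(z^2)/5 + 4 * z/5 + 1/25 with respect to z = -z^3 + 2*z^2/5 + z/25 + cos(z^2)/5 + C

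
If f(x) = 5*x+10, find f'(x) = 5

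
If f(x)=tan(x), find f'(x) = cos(x)^(-2)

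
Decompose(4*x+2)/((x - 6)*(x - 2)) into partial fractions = -5/(2*(x - 2)) + 13/(2*(x - 6))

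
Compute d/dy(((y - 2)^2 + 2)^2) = 4*y^3 - 24*y^2 + 56*y - 48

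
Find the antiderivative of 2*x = x^2 + C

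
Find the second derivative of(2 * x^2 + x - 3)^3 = 240*x^4 + 240*x^3 - 360*x^2 - 210*x + 90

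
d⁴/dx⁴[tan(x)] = 24*tan(x)^5 + 40*tan(x)^3 + 16*tan(x)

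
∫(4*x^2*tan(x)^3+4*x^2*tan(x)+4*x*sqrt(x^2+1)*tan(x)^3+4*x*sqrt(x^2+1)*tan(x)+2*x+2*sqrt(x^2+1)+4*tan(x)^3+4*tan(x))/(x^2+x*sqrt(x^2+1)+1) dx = 2*log(x + sqrt(x^2 + 1)) + 2*tan(x)^2 + C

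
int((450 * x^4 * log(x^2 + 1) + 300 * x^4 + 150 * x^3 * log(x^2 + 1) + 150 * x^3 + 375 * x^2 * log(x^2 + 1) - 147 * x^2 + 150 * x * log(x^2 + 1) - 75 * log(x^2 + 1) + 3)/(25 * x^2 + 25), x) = 3*x*(25*(2*x^2 + x - 1)*log(x^2 + 1) + 1)/25 + C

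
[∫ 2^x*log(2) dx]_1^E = -2 + 2^E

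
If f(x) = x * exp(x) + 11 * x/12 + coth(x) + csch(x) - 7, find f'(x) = x*exp(x) + exp(x) + 11/12 - cosh(x)/sinh(x)^2 - 1/sinh(x)^2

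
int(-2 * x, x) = -x^2 + C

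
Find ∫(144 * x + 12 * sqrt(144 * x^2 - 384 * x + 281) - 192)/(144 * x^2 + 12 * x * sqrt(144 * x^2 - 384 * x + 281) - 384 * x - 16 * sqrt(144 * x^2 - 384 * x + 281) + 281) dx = log(12*x/5 + sqrt(16*(3*x - 4)^2 + 25)/5 - 16/5) + C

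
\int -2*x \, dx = -x^2 + C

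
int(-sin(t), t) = cos(t) + C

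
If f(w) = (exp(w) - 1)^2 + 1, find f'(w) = 2*exp(2*w) - 2*exp(w)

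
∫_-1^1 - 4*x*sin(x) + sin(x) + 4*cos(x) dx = 8*cos(1)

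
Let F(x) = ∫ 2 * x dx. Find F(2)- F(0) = 4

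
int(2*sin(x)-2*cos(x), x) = -2*sqrt(2)*sin(x + pi/4) + C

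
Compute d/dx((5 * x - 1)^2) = 50*x - 10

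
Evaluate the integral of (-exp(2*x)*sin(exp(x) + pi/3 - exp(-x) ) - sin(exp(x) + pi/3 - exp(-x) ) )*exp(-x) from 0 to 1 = cos(-exp(-1) + pi/3 + E) - 1/2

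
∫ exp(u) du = exp(u) + C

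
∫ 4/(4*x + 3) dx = log(8*x + 6) + C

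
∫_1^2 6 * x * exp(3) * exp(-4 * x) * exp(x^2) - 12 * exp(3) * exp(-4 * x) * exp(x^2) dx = -3 + 3*exp(-1)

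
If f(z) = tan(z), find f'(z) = cos(z)^(-2)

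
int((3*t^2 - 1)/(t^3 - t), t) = log(3*t^3 - 3*t) + C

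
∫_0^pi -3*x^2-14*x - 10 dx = (pi + 5)*(-pi^2 - 2*pi)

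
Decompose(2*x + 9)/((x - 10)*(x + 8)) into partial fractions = 7/(18*(x + 8)) + 29/(18*(x - 10))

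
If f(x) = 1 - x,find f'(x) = -1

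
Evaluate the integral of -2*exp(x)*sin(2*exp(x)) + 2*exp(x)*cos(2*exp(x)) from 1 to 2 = sqrt(2)*(-sin(pi/4 + 2*E) + cos(-2*exp(2) + pi/4))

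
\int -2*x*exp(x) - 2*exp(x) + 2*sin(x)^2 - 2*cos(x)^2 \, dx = -2*x*exp(x) - sin(2*x) + C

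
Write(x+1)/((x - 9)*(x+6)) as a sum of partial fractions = 1/(3*(x + 6)) + 2/(3*(x - 9))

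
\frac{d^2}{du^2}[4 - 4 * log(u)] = 4/u^2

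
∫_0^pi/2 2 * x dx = pi^2/4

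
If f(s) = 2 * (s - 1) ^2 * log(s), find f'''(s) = (4*s^2 + 4*s + 4)/s^3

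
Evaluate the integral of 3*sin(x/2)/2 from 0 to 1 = 3 - 3*cos(1/2)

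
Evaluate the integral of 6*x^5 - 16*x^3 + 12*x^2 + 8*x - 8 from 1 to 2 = 35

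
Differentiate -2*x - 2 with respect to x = -2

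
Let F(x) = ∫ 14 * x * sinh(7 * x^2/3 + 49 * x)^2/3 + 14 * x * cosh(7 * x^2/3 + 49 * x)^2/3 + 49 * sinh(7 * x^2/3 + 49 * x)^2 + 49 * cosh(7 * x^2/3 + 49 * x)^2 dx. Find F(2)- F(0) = sinh(644/3)/2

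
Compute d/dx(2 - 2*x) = -2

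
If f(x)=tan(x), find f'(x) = cos(x)^(-2)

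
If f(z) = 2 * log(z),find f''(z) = -2/z^2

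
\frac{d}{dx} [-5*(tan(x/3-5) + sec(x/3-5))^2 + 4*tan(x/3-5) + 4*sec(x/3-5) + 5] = -10*tan(x/3 - 5)^3/3 - 20*tan(x/3 - 5)^2*sec(x/3 - 5)/3 + 4*tan(x/3 - 5)^2/3 - 10*tan(x/3 - 5)*sec(x/3 - 5)^2/3 + 4*tan(x/3 - 5)*sec(x/3 - 5)/3 - 10*tan(x/3 - 5)/3 - 10*sec(x/3 - 5)/3 + 4/3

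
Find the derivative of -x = -1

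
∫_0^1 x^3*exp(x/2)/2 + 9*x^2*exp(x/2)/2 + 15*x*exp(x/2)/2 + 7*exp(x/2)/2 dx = -1 + 8*exp(1/2)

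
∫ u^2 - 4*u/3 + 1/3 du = u^3/3 - 2*u^2/3 + u/3 + C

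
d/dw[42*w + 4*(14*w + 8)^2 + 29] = 1568*w + 938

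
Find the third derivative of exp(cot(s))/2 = -(3/2 + 3/tan(s) + 11/(2*tan(s)^2) + 6/tan(s)^3 + 9/(2*tan(s)^4) + 3/tan(s)^5 + 1/(2*tan(s)^6))*exp(1/tan(s))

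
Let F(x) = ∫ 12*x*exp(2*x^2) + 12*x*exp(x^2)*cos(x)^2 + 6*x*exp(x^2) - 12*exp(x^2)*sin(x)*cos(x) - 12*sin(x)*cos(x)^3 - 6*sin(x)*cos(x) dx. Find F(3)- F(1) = -3*(cos(1)^2 + E)^2 - 3*E - 3*cos(1)^2 + 3*cos(3)^2 + 3*exp(9) + 3*(cos(3)^2 + exp(9))^2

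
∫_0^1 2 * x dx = 1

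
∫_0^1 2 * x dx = 1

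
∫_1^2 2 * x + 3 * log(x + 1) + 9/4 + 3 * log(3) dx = -6*log(6) + 9/4 + 9*log(9)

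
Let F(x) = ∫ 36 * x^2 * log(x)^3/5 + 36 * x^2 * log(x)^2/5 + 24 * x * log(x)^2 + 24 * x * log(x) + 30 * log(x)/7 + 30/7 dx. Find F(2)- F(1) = 60*log(2)/7 + 96*log(2)^3/5 + 48*log(2)^2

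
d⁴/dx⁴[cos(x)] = cos(x)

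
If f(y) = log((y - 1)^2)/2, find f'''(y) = 2/(y^3 - 3*y^2 + 3*y - 1)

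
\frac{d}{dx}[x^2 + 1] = 2*x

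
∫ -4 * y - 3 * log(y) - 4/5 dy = y*(-10*y - 15*log(y) + 11)/5 + C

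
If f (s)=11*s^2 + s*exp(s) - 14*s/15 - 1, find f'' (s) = s*exp(s) + 2*exp(s) + 22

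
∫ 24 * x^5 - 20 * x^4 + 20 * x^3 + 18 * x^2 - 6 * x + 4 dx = 4*x^6 - 4*x^5 + 5*x^4 + 6*x^3 - 3*x^2 + 4*x + C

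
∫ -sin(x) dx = cos(x) + C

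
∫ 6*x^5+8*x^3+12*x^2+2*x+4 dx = x^6 + 2*x^4 + 4*x^3 + x^2 + 4*x + C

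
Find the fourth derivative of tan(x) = 24*tan(x)^5 + 40*tan(x)^3 + 16*tan(x)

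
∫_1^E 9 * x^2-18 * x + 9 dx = 3*(-1 + E)^3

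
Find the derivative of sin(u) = cos(u)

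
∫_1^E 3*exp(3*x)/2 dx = -exp(3)/2 + exp(3*E)/2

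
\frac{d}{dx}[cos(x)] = -sin(x)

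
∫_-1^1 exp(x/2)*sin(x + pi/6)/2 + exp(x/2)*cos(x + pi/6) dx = -exp(-1/2)*cos(1 + pi/3) + exp(1/2)*sin(pi/6 + 1)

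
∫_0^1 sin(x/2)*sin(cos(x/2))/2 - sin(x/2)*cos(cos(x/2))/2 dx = sqrt(2)*(-sin(pi/4 + 1) + sin(pi/4 + cos(1/2)))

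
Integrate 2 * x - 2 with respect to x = x^2 - 2*x + C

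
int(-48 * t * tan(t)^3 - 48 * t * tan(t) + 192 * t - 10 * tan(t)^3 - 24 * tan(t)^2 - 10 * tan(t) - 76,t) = (-24*t - 5)*(-4*t + tan(t)^2 + 4) + C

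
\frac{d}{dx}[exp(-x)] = -exp(-x)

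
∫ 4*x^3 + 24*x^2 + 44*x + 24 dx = x^4 + 8*x^3 + 22*x^2 + 24*x + C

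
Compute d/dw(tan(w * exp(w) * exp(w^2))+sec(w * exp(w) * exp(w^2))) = (2*w^2*sin(w*exp(w)*exp(w^2)) + 2*w^2 + w*sin(w*exp(w)*exp(w^2)) + w + sin(w*exp(w)*exp(w^2)) + 1)*exp(w)*exp(w^2)/cos(w*exp(w)*exp(w^2))^2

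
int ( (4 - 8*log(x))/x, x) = 4*(1 - log(x))*log(x) + C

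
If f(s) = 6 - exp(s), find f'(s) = -exp(s)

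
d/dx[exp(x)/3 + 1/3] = exp(x)/3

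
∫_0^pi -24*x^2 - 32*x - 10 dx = 4*pi*(-2*pi^2 - 4*pi - 5) + 10*pi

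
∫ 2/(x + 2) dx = 2*log(x + 2) + C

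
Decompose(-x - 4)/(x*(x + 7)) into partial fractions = -3/(7*(x + 7)) - 4/(7*x)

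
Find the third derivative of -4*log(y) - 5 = -8/y^3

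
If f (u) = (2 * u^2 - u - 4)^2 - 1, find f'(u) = 16*u^3 - 12*u^2 - 30*u + 8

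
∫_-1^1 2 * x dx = 0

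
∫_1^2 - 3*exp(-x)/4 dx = -3*exp(-1)/4 + 3*exp(-2)/4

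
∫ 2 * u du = u^2 + C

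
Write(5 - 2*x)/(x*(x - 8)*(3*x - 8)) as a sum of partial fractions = 3/(128*(3*x - 8)) - 11/(128*(x - 8)) + 5/(64*x)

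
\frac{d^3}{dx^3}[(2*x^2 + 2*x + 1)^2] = 96*x + 48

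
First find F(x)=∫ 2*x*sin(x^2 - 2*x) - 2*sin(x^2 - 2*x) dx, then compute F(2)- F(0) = 0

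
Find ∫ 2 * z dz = z^2 + C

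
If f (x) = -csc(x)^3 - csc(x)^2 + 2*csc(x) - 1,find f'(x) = (-2 + 2/sin(x) + 3/sin(x)^2)*cos(x)/sin(x)^2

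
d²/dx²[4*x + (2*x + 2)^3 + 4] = 48*x + 48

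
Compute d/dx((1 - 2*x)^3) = -24*x^2 + 24*x - 6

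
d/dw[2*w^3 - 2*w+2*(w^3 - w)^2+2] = 12*w^5 - 16*w^3 + 6*w^2 + 4*w - 2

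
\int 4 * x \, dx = 2*x^2 + C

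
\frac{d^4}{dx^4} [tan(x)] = 24*tan(x)^5 + 40*tan(x)^3 + 16*tan(x)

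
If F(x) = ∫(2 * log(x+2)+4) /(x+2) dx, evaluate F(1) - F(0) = -(log(2) + 2)^2 + (log(3) + 2)^2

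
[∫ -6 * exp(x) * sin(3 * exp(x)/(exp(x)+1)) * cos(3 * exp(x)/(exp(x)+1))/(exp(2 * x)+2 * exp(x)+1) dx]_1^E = -cos(6*E/(1 + E))/2 + cos(6*exp(E)/(1 + exp(E)))/2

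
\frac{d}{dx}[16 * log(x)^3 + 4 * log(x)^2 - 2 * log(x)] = (48*log(x)^2 + 8*log(x) - 2)/x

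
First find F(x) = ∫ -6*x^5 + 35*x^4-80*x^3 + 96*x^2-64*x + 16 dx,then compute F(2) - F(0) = 0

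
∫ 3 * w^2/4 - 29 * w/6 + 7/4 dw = w^3/4 - 29*w^2/12 + 7*w/4 + C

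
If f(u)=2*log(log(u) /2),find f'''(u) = (4*log(u)^2 + 6*log(u) + 4)/(u^3*log(u)^3)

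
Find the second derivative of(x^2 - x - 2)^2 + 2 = 12*x^2 - 12*x - 6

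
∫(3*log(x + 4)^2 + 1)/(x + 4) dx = log(x + 4)^3 + log(x + 4) + C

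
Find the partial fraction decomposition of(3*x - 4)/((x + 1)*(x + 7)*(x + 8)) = -4/(x + 8) + 25/(6*(x + 7)) - 1/(6*(x + 1))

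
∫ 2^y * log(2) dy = 2^y + C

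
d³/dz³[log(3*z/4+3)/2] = 1/(z^3 + 12*z^2 + 48*z + 64)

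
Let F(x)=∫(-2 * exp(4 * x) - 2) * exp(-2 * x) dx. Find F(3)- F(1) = -exp(6) - exp(-2) + exp(-6) + exp(2)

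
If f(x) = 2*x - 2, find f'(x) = 2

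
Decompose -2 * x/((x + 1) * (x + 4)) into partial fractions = -8/(3*(x + 4)) + 2/(3*(x + 1))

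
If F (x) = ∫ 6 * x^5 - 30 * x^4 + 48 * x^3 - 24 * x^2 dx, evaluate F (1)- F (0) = -1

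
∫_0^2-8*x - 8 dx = -32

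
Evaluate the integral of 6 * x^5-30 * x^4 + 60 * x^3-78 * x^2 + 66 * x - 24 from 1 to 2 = -5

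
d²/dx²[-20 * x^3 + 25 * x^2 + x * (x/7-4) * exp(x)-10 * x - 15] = x^2*exp(x)/7 - 24*x*exp(x)/7 - 120*x - 54*exp(x)/7 + 50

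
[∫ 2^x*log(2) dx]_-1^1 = 3/2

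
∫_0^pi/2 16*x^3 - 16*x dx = 2*pi*(-pi + pi^3/8)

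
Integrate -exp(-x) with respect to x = exp(-x) + C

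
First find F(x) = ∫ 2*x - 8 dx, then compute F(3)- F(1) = -8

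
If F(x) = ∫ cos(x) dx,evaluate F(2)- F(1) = -sin(1) + sin(2)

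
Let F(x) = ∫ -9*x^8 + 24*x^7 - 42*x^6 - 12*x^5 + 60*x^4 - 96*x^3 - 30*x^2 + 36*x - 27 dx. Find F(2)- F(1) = -665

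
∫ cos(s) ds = sin(s) + C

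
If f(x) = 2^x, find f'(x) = 2^x*log(2)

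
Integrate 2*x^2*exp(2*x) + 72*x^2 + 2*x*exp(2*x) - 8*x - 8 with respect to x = x*(24*x^2 + x*exp(2*x) - 4*x - 8) + C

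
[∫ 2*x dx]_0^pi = pi^2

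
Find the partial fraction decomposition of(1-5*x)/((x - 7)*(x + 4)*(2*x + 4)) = 21/(44*(x + 4)) - 11/(36*(x + 2)) - 17/(99*(x - 7))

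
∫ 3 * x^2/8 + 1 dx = x^3/8 + x + C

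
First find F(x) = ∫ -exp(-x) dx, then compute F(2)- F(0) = -1 + exp(-2)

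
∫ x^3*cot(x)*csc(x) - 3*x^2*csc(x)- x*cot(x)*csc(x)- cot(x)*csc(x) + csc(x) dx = (-x^3 + x + 1)*csc(x) + C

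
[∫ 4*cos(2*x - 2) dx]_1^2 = 2*sin(2)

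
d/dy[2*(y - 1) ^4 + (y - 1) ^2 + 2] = 8*y^3 - 24*y^2 + 26*y - 10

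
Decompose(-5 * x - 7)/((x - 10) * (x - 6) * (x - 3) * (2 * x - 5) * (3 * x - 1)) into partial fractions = -27/(1972*(3*x - 1)) + 8/(35*(2*x - 5)) - 11/(84*(x - 3)) + 37/(1428*(x - 6)) - 19/(4060*(x - 10))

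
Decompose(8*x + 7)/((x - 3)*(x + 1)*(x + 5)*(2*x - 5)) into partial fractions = -72/(35*(2*x - 5)) + 11/(160*(x + 5)) - 1/(112*(x + 1)) + 31/(32*(x - 3))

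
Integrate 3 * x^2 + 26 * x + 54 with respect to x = x^3 + 13*x^2 + 54*x + C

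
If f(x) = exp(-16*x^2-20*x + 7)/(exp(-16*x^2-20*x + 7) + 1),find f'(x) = (-32*x*exp(16*x^2 + 20*x - 7) - 20*exp(16*x^2 + 20*x - 7))/(exp(-14)*exp(40*x)*exp(32*x^2) + 2*exp(-7)*exp(20*x)*exp(16*x^2) + 1)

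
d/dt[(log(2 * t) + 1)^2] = (2*log(t) + 2*log(2) + 2)/t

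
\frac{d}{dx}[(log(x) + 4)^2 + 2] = (2*log(x) + 8)/x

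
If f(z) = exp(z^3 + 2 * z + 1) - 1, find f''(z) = 9*z^4*exp(z^3 + 2*z + 1) + 12*z^2*exp(z^3 + 2*z + 1) + 6*z*exp(z^3 + 2*z + 1) + 4*exp(z^3 + 2*z + 1)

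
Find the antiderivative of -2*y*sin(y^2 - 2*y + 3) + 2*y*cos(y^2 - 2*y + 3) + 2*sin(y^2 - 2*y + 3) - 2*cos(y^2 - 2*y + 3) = sin((y - 1)^2 + 2) + cos((y - 1)^2 + 2) + C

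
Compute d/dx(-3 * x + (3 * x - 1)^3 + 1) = 81*x^2 - 54*x + 6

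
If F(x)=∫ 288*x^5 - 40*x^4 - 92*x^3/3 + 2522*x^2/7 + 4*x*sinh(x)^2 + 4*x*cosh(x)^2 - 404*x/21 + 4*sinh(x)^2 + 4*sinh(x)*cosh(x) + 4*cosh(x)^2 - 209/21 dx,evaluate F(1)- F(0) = 4*sinh(2) + 930/7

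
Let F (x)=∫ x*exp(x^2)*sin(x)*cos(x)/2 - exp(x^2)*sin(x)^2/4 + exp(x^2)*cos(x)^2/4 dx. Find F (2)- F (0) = exp(4)*sin(4)/8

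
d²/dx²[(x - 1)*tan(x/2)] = (x*sin(x/2)/(2*cos(x/2)) - sin(x/2)/(2*cos(x/2)) + 1)/cos(x/2)^2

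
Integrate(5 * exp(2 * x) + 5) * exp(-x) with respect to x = 10*sinh(x) + C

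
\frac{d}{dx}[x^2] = 2*x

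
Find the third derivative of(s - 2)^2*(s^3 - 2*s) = 60*s^2 - 96*s + 12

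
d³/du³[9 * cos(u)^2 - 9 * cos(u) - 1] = 9*(8*cos(u) - 1)*sin(u)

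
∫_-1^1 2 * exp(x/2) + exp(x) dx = -(exp(-1/2) + 2)^2 + (exp(1/2) + 2)^2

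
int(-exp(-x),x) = exp(-x) + C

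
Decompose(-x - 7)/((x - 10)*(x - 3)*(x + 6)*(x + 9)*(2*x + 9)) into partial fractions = -8/(2349*(2*x + 9)) + 1/(3078*(x + 9)) + 1/(1296*(x + 6)) + 1/(1134*(x - 3)) - 17/(61712*(x - 10))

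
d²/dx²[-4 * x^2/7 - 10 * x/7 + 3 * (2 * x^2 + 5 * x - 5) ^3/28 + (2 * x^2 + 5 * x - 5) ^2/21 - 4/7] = 180*x^4/7 + 900*x^3/7 + 118*x^2 - 1495*x/14 - 2053/42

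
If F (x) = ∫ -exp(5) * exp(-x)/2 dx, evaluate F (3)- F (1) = -exp(4)/2 + exp(2)/2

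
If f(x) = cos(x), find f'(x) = -sin(x)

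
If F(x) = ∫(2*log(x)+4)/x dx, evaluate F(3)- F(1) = -4 + (log(3) + 2)^2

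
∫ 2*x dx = x^2 + C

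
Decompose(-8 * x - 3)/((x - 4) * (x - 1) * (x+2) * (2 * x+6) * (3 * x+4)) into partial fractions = 621/(2240*(3*x + 4)) + 3/(40*(x + 3)) - 13/(72*(x + 2)) + 11/(504*(x - 1)) - 5/(576*(x - 4))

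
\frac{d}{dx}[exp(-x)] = -exp(-x)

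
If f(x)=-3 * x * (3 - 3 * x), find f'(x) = 18*x - 9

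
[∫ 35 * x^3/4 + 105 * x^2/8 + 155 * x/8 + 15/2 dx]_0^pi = 15*pi/2 + 15*pi^2/2 + 35*(pi/4 + pi^2/4)^2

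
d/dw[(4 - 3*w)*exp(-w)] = (3*w - 7)*exp(-w)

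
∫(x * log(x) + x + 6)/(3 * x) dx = (x + 6)*log(x)/3 + C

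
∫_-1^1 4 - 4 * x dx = 8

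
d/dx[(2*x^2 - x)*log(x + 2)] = (4*x^2*log(x + 2) + 2*x^2 + 7*x*log(x + 2) - x - 2*log(x + 2))/(x + 2)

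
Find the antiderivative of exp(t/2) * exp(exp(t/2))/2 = exp(exp(t/2)) + C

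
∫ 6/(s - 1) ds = 6*log(s - 1) + C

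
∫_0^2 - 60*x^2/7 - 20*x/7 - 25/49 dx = -1450/49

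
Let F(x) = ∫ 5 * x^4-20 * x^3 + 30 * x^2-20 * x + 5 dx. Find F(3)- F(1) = 32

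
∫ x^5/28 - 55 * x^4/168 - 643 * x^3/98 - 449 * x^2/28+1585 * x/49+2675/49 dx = x^6/168 - 11*x^5/168 - 643*x^4/392 - 449*x^3/84 + 1585*x^2/98 + 2675*x/49 + C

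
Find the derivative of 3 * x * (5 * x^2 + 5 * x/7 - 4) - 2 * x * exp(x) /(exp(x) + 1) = (315*x^2*exp(2*x) + 630*x^2*exp(x) + 315*x^2 + 30*x*exp(2*x) + 46*x*exp(x) + 30*x - 98*exp(2*x) - 182*exp(x) - 84)/(7*exp(2*x) + 14*exp(x) + 7)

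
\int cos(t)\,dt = sin(t) + C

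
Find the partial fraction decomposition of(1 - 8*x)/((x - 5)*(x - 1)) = 7/(4*(x - 1)) - 39/(4*(x - 5))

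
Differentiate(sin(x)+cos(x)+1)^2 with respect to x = 2*cos(2*x) + 2*sqrt(2)*cos(x + pi/4)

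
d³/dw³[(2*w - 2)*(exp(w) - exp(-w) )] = (2*w*exp(2*w) + 2*w + 4*exp(2*w) - 8)*exp(-w)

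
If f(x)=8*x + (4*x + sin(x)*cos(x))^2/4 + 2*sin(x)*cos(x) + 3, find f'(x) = 4*x*cos(x)^2 + 6*x + sin(x)*cos(x)^3 + 3*sin(x)*cos(x)/2 + 4*cos(x)^2 + 6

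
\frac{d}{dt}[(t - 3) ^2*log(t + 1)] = (2*t^2*log(t + 1) + t^2 - 4*t*log(t + 1) - 6*t - 6*log(t + 1) + 9)/(t + 1)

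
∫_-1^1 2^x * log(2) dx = 3/2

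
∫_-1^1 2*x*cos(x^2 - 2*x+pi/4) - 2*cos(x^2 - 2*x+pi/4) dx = cos(pi/4 + 1) - sin(pi/4 + 3)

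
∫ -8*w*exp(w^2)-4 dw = -4*w - 4*exp(w^2) + C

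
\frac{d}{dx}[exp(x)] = exp(x)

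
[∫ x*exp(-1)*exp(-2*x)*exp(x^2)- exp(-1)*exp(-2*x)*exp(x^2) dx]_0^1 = -exp(-1)/2 + exp(-2)/2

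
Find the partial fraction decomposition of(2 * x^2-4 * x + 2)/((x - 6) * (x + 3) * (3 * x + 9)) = 112/(243*(x + 3)) - 32/(27*(x + 3)^2) + 50/(243*(x - 6))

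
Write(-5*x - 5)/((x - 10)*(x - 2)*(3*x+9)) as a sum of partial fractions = 2/(39*(x + 3)) + 1/(8*(x - 2)) - 55/(312*(x - 10))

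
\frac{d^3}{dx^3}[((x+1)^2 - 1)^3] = 120*x^3 + 360*x^2 + 288*x + 48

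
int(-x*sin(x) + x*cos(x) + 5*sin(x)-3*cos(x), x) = sqrt(2)*(x - 4)*sin(x + pi/4) + C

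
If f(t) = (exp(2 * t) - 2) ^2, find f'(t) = 4*exp(4*t) - 8*exp(2*t)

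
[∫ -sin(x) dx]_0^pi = -2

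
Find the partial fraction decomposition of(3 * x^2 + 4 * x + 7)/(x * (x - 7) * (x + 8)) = 167/(120*(x + 8)) + 26/(15*(x - 7)) - 1/(8*x)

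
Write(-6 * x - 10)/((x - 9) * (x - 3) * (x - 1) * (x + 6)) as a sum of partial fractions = -26/(945*(x + 6)) - 1/(7*(x - 1)) + 7/(27*(x - 3)) - 4/(45*(x - 9))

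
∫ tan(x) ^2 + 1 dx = tan(x) + C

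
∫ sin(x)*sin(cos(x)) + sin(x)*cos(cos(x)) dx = sqrt(2)*cos(cos(x) + pi/4) + C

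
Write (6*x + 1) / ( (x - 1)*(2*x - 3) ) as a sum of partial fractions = 20/(2*x - 3) - 7/(x - 1)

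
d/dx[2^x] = 2^x*log(2)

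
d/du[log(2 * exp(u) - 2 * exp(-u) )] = (exp(2*u) + 1)/(exp(2*u) - 1)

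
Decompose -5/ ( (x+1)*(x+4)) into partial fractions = 5/(3*(x + 4)) - 5/(3*(x + 1))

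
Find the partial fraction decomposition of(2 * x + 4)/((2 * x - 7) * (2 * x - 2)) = 11/(5*(2*x - 7)) - 3/(5*(x - 1))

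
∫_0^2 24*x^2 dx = 64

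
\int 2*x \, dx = x^2 + C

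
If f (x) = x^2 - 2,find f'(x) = 2*x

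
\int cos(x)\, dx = sin(x) + C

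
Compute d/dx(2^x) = 2^x*log(2)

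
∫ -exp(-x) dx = exp(-x) + C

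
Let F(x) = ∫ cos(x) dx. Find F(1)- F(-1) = 2*sin(1)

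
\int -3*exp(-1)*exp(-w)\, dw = 3*exp(-w - 1) + C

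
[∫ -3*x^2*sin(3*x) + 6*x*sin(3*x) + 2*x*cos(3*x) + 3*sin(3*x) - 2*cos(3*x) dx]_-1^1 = -4*cos(3)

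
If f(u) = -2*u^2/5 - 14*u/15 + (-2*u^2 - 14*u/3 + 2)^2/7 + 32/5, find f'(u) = 16*u^3/7 + 8*u^2 + 988*u/315 - 18/5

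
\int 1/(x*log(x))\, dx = log(log(x)) + C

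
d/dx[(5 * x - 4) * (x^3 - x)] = 20*x^3 - 12*x^2 - 10*x + 4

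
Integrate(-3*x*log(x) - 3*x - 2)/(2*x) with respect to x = -(3*x + 2)*log(x)/2 + C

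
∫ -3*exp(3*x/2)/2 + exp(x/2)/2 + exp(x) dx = -exp(3*x/2) + exp(x/2) + exp(x) + C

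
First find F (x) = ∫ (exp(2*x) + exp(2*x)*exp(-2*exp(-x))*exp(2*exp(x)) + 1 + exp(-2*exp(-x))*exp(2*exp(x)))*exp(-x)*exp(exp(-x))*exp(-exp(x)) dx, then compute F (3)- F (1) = -exp(E - exp(-1)) - exp(-exp(3) + exp(-3)) + exp(-E + exp(-1)) + exp(-exp(-3) + exp(3))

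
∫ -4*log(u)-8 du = -4*u*(log(u) + 1) + C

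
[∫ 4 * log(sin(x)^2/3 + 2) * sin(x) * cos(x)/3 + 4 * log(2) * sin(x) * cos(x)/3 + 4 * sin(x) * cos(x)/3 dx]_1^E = -(13 - cos(2))*log((13 - cos(2))/3)/3 + (2*sin(E)^2/3 + 4)*log(2*sin(E)^2/3 + 4)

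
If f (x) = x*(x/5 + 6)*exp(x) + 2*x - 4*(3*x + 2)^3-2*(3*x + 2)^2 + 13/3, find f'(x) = x^2*exp(x)/5 - 324*x^2 + 32*x*exp(x)/5 - 468*x + 6*exp(x) - 166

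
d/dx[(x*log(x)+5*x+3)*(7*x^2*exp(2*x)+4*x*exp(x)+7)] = 14*x^3*exp(2*x)*log(x) + 70*x^3*exp(2*x) + 21*x^2*exp(2*x)*log(x) + 154*x^2*exp(2*x) + 4*x^2*exp(x)*log(x) + 20*x^2*exp(x) + 42*x*exp(2*x) + 8*x*exp(x)*log(x) + 56*x*exp(x) + 12*exp(x) + 7*log(x) + 42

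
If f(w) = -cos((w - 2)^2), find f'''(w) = -8*w^3*sin(w^2 - 4*w + 4) + 48*w^2*sin(w^2 - 4*w + 4) - 96*w*sin(w^2 - 4*w + 4) + 12*w*cos(w^2 - 4*w + 4) + 64*sin(w^2 - 4*w + 4) - 24*cos(w^2 - 4*w + 4)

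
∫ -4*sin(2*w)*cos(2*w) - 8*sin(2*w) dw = (cos(2*w) + 2)^2 + C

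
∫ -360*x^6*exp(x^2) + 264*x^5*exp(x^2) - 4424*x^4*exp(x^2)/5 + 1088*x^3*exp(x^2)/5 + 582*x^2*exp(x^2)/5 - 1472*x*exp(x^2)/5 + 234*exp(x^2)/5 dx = 2*(-18*x^2 + 6*x + 1)*(25*x^3 - 10*x^2 - 3*x + 20)*exp(x^2)/5 + C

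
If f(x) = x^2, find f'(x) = 2*x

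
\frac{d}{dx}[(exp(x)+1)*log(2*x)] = (x*exp(x)*log(x) + x*exp(x)*log(2) + exp(x) + 1)/x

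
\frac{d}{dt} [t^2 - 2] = 2*t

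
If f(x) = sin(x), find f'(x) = cos(x)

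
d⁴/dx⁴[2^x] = 2^x*log(2)^4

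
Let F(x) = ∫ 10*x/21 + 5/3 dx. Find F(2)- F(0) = 30/7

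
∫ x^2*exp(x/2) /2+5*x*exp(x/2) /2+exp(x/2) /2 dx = (x^2 + x - 1)*exp(x/2) + C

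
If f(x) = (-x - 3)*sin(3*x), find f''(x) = 9*x*sin(3*x) + 27*sin(3*x) - 6*cos(3*x)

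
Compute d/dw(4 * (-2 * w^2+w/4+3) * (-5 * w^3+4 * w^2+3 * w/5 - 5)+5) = 200*w^4 - 148*w^3 - 912*w^2/5 + 886*w/5 + 11/5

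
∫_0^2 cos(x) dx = sin(2)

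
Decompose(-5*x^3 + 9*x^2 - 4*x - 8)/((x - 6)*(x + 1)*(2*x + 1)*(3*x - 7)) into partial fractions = 86/(187*(3*x - 7)) - 25/(221*(2*x + 1)) - 1/(7*(x + 1)) - 788/(1001*(x - 6))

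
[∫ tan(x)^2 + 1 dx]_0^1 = tan(1)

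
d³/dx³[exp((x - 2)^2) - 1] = 8*x^3*exp(x^2 - 4*x + 4) - 48*x^2*exp(x^2 - 4*x + 4) + 108*x*exp(x^2 - 4*x + 4) - 88*exp(x^2 - 4*x + 4)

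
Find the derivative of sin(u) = cos(u)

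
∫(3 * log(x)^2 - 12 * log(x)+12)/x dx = (log(x) - 2)^3 + C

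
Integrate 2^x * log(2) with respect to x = 2^x + C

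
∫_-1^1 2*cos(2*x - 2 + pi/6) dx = 1/2 - cos(pi/3 + 4)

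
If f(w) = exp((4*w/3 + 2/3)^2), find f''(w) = 1024*w^2*exp(16*w^2/9 + 16*w/9 + 4/9)/81 + 1024*w*exp(16*w^2/9 + 16*w/9 + 4/9)/81 + 544*exp(16*w^2/9 + 16*w/9 + 4/9)/81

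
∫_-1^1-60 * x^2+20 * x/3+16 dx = -8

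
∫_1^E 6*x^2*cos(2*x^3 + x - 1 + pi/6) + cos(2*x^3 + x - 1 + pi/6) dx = sin(-1 + pi/6 + E + 2*exp(3)) - sin(pi/6 + 2)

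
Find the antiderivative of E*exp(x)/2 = exp(x + 1)/2 + C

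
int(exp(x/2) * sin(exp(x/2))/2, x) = -cos(exp(x/2)) + C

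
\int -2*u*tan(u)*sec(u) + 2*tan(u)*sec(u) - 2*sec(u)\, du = (2 - 2*u)*sec(u) + C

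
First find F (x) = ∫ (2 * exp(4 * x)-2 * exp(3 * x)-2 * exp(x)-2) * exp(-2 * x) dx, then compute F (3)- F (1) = -(-1 - exp(-1) + E)^2 + (-1 - exp(-3) + exp(3))^2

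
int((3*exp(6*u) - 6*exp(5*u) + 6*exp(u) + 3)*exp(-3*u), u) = (-(1 - exp(u))*exp(u) - 1)^3*exp(-3*u) + C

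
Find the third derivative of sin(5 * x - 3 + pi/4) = -125*cos(5*x - 3 + pi/4)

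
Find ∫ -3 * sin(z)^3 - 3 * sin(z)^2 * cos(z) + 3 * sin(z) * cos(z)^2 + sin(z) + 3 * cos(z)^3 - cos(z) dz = sqrt(2)*sin(2*z)*sin(z + pi/4) + C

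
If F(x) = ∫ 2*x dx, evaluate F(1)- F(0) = 1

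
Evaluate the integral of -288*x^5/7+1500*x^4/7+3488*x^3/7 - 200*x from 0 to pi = 4*(-3*pi^2 - 5*pi + 3*pi^3/7)*(-4*pi^3 - 3*pi^2 + 5*pi)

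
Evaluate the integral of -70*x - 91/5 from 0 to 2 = -882/5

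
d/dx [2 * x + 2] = 2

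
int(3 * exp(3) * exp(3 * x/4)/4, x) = exp(3*x/4 + 3) + C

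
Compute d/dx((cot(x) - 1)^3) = -3*(1 + tan(x)^(-2))*(tan(x) - 1)^2/tan(x)^2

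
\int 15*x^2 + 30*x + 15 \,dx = 5*x^3 + 15*x^2 + 15*x + C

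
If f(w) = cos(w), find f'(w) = -sin(w)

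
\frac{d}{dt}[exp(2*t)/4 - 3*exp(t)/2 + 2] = exp(2*t)/2 - 3*exp(t)/2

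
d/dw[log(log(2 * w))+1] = 1/(w*log(w) + w*log(2))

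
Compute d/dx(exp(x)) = exp(x)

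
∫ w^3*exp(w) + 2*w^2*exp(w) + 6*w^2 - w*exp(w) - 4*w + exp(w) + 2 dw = w*(exp(w) + 2)*(w^2 - w + 1) + C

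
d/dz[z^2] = 2*z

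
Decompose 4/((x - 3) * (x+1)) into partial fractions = -1/(x + 1) + 1/(x - 3)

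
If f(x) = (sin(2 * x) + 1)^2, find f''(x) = -8*sin(2*x)^2 - 8*sin(2*x) + 8*cos(2*x)^2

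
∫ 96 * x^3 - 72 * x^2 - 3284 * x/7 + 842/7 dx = 24*x^4 - 24*x^3 - 1642*x^2/7 + 842*x/7 + C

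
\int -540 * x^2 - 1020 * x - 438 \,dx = -180*x^3 - 510*x^2 - 438*x + C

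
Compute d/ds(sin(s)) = cos(s)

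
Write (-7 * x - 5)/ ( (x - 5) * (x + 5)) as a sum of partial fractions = -3/(x + 5) - 4/(x - 5)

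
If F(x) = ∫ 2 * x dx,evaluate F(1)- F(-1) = 0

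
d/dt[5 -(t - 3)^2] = 6 - 2*t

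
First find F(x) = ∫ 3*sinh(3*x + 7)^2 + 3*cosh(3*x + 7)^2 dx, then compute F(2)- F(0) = -sinh(14)/2 + sinh(26)/2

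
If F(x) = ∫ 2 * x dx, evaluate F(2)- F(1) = 3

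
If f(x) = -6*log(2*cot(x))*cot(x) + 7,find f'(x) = 6*(log(1/tan(x)) + log(2) + 1)/sin(x)^2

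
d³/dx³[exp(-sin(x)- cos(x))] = (sqrt(2)*sin(3*x + pi/4)/2 - 3*cos(2*x) - sqrt(2)*cos(x + pi/4)/2)*exp(-sqrt(2)*sin(x + pi/4))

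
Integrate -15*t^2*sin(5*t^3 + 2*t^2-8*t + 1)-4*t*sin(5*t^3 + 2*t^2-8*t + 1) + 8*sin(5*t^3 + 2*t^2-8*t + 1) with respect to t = cos(5*t^3 + 2*t^2 - 8*t + 1) + C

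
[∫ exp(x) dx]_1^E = -E + exp(E)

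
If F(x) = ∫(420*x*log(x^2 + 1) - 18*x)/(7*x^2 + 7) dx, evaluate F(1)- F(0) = -9*log(2)/7 + 15*log(2)^2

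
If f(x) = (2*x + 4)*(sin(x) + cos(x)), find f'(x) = -2*x*sin(x) + 2*x*cos(x) - 2*sin(x) + 6*cos(x)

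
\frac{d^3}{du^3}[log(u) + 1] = 2/u^3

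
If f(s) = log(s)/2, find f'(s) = 1/(2*s)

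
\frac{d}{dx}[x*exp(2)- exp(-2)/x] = (x^2*exp(4) + 1)*exp(-2)/x^2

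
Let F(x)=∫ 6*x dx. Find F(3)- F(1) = 24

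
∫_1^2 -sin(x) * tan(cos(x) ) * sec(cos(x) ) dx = -sec(cos(1)) + sec(cos(2))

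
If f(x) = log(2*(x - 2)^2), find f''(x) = -2/(x^2 - 4*x + 4)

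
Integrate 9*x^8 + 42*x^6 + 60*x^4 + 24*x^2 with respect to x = x^9 + 6*x^7 + 12*x^5 + 8*x^3 + C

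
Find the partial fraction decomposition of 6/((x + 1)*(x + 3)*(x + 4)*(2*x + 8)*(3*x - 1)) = 243/(6760*(3*x - 1)) - 61/(507*(x + 4)) - 1/(13*(x + 4)^2) + 3/(20*(x + 3)) - 1/(24*(x + 1))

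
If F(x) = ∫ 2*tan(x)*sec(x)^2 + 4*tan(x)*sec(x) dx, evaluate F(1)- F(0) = -9 + (sec(1) + 2)^2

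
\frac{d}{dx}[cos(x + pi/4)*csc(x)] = -sqrt(2)/(2*sin(x)^2)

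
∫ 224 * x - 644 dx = 112*x^2 - 644*x + C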